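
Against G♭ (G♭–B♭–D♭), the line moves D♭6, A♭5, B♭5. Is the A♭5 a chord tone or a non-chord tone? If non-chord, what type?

Non-chord tone — an appoggiatura.

The harmony at that moment is G♭ major triad (G♭, B♭, D♭); A♭5 is not a chord tone.
It is approached by leap down from D♭6 and left by step up to B♭5.
Leap in, step out — an appoggiatura.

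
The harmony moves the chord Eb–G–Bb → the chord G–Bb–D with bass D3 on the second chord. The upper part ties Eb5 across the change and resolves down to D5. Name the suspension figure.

9–8 suspension.

At the second chord the bass is D3. The suspended Eb5 lies a ninth above the bass; after resolving down by step to D5, the interval above the bass becomes an octave.
Suspension figures are named by those two intervals: 9–8.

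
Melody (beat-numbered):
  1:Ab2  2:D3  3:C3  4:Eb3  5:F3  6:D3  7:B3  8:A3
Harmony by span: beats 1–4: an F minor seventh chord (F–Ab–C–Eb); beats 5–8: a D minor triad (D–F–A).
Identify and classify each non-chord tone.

The harmony at that moment is F minor seventh chord (F, Ab, C, Eb); D3 is not a chord tone.
It is approached by leap up from Ab2 and left by step down to C3.
Leap in, step out — an appoggiatura.
The harmony at that moment is D minor triad (D, F, A); B3 is not a chord tone.
It is approached by leap up from D3 and left by step down to A3.
Leap in, step out — an appoggiatura.

D3 (beat 2) — appoggiatura; B3 (beat 7) — appoggiatura.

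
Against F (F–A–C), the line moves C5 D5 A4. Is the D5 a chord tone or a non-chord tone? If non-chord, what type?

Non-chord tone — an escape tone.

The harmony at that moment is F major triad (F, A, C); D5 is not a chord tone.
It is approached by step up from C5 and left by leap down to A4.
Step in, leap out — an escape tone.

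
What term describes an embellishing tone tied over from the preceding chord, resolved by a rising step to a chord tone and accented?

Retardation.

Approach: by preparation — the pitch is first a chord tone, then held (tied or repeated) while the harmony changes under it. Departure: up by step. Metric position: strong.
A prepared dissonance that resolves upward by step — a retardation. (The same figure resolving downward would be a suspension.)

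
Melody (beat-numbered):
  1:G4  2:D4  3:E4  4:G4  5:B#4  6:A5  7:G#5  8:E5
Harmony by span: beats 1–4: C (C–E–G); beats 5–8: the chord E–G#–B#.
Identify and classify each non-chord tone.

D4 (beat 2) — appoggiatura; A5 (beat 6) — appoggiatura.

The harmony at that moment is C major triad (C, E, G); D4 is not a chord tone.
It is approached by leap down from G4 and left by step up to E4.
Leap in, step out — an appoggiatura.
The harmony at that moment is E augmented triad (E, G#, B#); A5 is not a chord tone.
It is approached by leap up from B#4 and left by step down to G#5.
Leap in, step out — an appoggiatura.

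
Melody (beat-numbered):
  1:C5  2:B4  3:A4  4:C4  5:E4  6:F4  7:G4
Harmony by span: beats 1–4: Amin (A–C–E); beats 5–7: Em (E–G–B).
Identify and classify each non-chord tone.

B4 (beat 2) — passing tone; F4 (beat 6) — passing tone.

The harmony at that moment is A minor triad (A, C, E); B4 is not a chord tone.
It is approached by step down from C5 and left by step down to A4.
Step in, step out in the same direction — a passing tone.
The harmony at that moment is E minor triad (E, G, B); F4 is not a chord tone.
It is approached by step up from E4 and left by step up to G4.
Step in, step out in the same direction — a passing tone.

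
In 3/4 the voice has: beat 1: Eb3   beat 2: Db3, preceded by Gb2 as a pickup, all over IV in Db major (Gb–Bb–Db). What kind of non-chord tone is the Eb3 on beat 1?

Appoggiatura.

The harmony at that moment is Gb major triad (Gb, Bb, Db); Eb3 is not a chord tone.
It is approached by leap up from Gb2 and left by step down to Db3.
Leap in, step out, metrically accented — an appoggiatura.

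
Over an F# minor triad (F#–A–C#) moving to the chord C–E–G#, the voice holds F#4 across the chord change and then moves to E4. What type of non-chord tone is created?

F#4 is a suspension.

The harmony at that moment is C augmented triad (C, E, G#); F#4 is not a chord tone.
It is held over (the same pitch as the preceding F#4) and left by step down to E4.
Held over from the previous chord and resolving down by step — a suspension.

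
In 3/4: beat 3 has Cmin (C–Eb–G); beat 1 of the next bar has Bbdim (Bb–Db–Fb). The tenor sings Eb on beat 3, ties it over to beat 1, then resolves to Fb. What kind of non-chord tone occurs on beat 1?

Retardation.

The harmony at that moment is Bb diminished triad (Bb, Db, Fb); Eb is not a chord tone.
It is held over (the same pitch as the preceding Eb) and left by step up to Fb.
Held over from the previous chord and resolving up by step — a retardation.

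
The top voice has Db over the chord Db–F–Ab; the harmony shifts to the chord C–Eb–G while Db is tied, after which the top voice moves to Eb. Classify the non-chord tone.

The harmony at that moment is C minor triad (C, Eb, G); Db is not a chord tone.
It is held over (the same pitch as the preceding Db) and left by step up to Eb.
Held over from the previous chord and resolving up by step — a retardation.

Db is a retardation.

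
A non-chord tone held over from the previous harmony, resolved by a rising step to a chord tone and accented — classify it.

Approach: by preparation — the pitch is first a chord tone, then held (tied or repeated) while the harmony changes under it. Departure: up by step. Metric position: strong.
A prepared dissonance that resolves upward by step — a retardation. (The same figure resolving downward would be a suspension.)

Retardation.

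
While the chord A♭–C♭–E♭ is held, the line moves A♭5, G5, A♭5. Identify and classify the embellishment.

G5 is a neighbor tone.

The harmony at that moment is A♭ minor triad (A♭, C♭, E♭); G5 is not a chord tone.
It is approached by step down from A♭5 and left by step up to A♭5.
Step away and step back to the same note — a neighbor tone (lower neighbor).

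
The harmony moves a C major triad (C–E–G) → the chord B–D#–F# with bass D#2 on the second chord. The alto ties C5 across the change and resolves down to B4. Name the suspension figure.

At the second chord the bass is D#2. The suspended C5 lies a seventh above the bass; after resolving down by step to B4, the interval above the bass becomes a sixth.
Suspension figures are named by those two intervals: 7–6.

7–6 suspension.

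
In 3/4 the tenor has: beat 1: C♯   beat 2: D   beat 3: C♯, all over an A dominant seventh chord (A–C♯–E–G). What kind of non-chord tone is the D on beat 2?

The harmony at that moment is A dominant seventh chord (A, C♯, E, G); D is not a chord tone.
It is approached by step up from C♯ and left by step down to C♯.
Step away and step back to the same note — a neighbor tone (upper neighbor).

Upper neighbor tone.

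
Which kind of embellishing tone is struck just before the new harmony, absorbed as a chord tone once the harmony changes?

Approach: ahead of the chord change (typically by step), so it is dissonant against the current harmony. Departure: none — the same pitch is restated or held and is a chord tone of the new harmony.
Dissonant first, consonant once the harmony catches up: the note simply arrives early — an anticipation. (The reverse timing, consonant first and dissonant after the change, would be a suspension or retardation.)

Anticipation.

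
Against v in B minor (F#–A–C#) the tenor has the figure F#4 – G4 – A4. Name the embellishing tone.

G4 is a passing tone.

The harmony at that moment is F# minor triad (F#, A, C#); G4 is not a chord tone.
It is approached by step up from F#4 and left by step up to A4.
Step in, step out in the same direction — a passing tone.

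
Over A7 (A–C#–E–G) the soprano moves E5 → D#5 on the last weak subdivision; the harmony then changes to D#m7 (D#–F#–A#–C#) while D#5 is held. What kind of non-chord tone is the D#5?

The harmony at that moment is A dominant seventh chord (A, C#, E, G); D#5 is not a chord tone.
It is approached by step down from E5 and then sustained as the same pitch into the next harmony.
Arriving early and becoming a chord tone when the harmony changes — an anticipation.

D#5 is an anticipation.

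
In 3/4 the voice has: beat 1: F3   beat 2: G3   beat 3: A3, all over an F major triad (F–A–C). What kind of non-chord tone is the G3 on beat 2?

The harmony at that moment is F major triad (F, A, C); G3 is not a chord tone.
It is approached by step up from F3 and left by step up to A3.
Step in, step out in the same direction — a passing tone.

Passing tone.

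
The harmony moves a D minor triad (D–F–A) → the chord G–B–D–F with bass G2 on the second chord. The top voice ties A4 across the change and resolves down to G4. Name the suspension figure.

9–8 suspension.

At the second chord the bass is G2. The suspended A4 lies a ninth above the bass; after resolving down by step to G4, the interval above the bass becomes an octave.
Suspension figures are named by those two intervals: 9–8.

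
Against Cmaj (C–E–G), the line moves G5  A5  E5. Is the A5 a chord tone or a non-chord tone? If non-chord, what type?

The harmony at that moment is C major triad (C, E, G); A5 is not a chord tone.
It is approached by step up from G5 and left by leap down to E5.
Step in, leap out — an escape tone.

Non-chord tone — an escape tone.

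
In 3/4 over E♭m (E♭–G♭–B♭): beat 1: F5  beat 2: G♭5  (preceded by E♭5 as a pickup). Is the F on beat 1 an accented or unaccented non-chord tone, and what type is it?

The harmony at that moment is E♭ minor triad (E♭, G♭, B♭); F5 is not a chord tone.
It is approached by step up from E♭5 and left by step up to G♭5.
Step in, step out in the same direction — a passing tone.
It falls on the downbeat, so it is accented.

Accented passing tone.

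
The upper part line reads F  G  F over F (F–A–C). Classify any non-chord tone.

G is a neighbor tone.

The harmony at that moment is F major triad (F, A, C); G is not a chord tone.
It is approached by step up from F and left by step down to F.
Step away and step back to the same note — a neighbor tone (upper neighbor).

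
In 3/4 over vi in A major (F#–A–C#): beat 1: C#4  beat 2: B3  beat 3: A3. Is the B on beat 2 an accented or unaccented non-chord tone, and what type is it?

Unaccented passing tone.

The harmony at that moment is F# minor triad (F#, A, C#); B3 is not a chord tone.
It is approached by step down from C#4 and left by step down to A3.
Step in, step out in the same direction — a passing tone.
It falls on a weak beat, so it is unaccented.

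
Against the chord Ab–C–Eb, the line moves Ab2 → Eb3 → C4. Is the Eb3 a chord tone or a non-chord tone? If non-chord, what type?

Chord tone (the fifth of Ab major triad).

Ab major triad contains Ab, C, Eb; Eb is the fifth, so it is a chord tone.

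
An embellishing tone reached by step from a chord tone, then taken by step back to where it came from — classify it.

Approach: by step. Departure: by step in the opposite direction, back to the starting pitch.
Stepwise on both sides but reversing to return to the same chord tone — a neighbor tone. (Had it continued onward in the same direction it would be a passing tone instead.)

Neighbor tone.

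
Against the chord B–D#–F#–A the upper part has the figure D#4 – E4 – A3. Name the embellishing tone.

E4 is an escape tone.

The harmony at that moment is B dominant seventh chord (B, D#, F#, A); E4 is not a chord tone.
It is approached by step up from D#4 and left by leap down to A3.
Step in, leap out — an escape tone.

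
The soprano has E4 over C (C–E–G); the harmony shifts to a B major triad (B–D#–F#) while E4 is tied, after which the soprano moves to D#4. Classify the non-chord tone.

The harmony at that moment is B major triad (B, D#, F#); E4 is not a chord tone.
It is held over (the same pitch as the preceding E4) and left by step down to D#4.
Held over from the previous chord and resolving down by step — a suspension.

E4 is a suspension.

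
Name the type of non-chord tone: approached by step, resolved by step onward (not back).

Passing tone.

Approach: by step. Departure: by step, continuing in the same direction.
Stepwise on both sides with no change of direction means the note fills in the space between two different chord tones — a passing tone. (Had it turned back to its starting note it would be a neighbor tone instead.)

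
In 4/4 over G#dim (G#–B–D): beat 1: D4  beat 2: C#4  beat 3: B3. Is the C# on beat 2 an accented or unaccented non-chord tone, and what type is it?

The harmony at that moment is G# diminished triad (G#, B, D); C#4 is not a chord tone.
It is approached by step down from D4 and left by step down to B3.
Step in, step out in the same direction — a passing tone.
It falls on a weak beat, so it is unaccented.

Unaccented passing tone.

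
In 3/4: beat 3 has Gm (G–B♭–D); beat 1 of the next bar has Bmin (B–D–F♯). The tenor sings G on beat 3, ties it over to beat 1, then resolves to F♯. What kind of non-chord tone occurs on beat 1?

Suspension.

The harmony at that moment is B minor triad (B, D, F♯); G is not a chord tone.
It is held over (the same pitch as the preceding G) and left by step down to F♯.
Held over from the previous chord and resolving down by step — a suspension.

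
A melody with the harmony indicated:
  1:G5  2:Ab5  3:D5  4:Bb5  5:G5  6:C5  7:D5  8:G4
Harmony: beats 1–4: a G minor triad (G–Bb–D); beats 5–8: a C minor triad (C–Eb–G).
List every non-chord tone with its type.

The harmony at that moment is G minor triad (G, Bb, D); Ab5 is not a chord tone.
It is approached by step up from G5 and left by leap down to D5.
Step in, leap out — an escape tone.
The harmony at that moment is C minor triad (C, Eb, G); D5 is not a chord tone.
It is approached by step up from C5 and left by leap down to G4.
Step in, leap out — an escape tone.

Ab5 (beat 2) — escape tone; D5 (beat 7) — escape tone.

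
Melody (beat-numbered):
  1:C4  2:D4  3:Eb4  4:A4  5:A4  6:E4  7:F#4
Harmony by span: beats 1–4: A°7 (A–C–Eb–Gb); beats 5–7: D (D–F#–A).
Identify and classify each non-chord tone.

D4 (beat 2) — passing tone; E4 (beat 6) — appoggiatura.

The harmony at that moment is A diminished seventh chord (A, C, Eb, Gb); D4 is not a chord tone.
It is approached by step up from C4 and left by step up to Eb4.
Step in, step out in the same direction — a passing tone.
The harmony at that moment is D major triad (D, F#, A); E4 is not a chord tone.
It is approached by leap down from A4 and left by step up to F#4.
Leap in, step out — an appoggiatura.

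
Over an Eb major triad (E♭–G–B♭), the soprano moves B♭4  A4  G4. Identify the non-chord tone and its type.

A4 is a passing tone.

The harmony at that moment is E♭ major triad (E♭, G, B♭); A4 is not a chord tone.
It is approached by step down from B♭4 and left by step down to G4.
Step in, step out in the same direction — a passing tone.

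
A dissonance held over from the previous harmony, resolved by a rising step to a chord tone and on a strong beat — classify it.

Approach: by preparation — the pitch is first a chord tone, then held (tied or repeated) while the harmony changes under it. Departure: up by step. Metric position: strong.
A prepared dissonance that resolves upward by step — a retardation. (The same figure resolving downward would be a suspension.)

Retardation.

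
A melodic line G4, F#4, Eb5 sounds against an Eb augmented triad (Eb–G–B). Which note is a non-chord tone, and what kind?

F#4 is an escape tone.

The harmony at that moment is Eb augmented triad (Eb, G, B); F#4 is not a chord tone.
It is approached by step down from G4 and left by leap up to Eb5.
Step in, leap out — an escape tone.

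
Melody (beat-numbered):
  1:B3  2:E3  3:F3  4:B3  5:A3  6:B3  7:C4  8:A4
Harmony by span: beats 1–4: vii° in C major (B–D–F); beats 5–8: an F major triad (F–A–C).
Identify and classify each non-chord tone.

The harmony at that moment is B diminished triad (B, D, F); E3 is not a chord tone.
It is approached by leap down from B3 and left by step up to F3.
Leap in, step out — an appoggiatura.
The harmony at that moment is F major triad (F, A, C); B3 is not a chord tone.
It is approached by step up from A3 and left by step up to C4.
Step in, step out in the same direction — a passing tone.

E3 (beat 2) — appoggiatura; B3 (beat 6) — passing tone.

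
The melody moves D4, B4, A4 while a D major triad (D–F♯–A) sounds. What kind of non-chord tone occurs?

B4 is an appoggiatura.

The harmony at that moment is D major triad (D, F♯, A); B4 is not a chord tone.
It is approached by leap up from D4 and left by step down to A4.
Leap in, step out — an appoggiatura.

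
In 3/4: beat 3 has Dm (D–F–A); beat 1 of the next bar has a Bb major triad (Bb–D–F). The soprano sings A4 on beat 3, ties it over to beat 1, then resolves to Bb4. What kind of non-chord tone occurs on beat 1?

Retardation.

The harmony at that moment is Bb major triad (Bb, D, F); A4 is not a chord tone.
It is held over (the same pitch as the preceding A4) and left by step up to Bb4.
Held over from the previous chord and resolving up by step — a retardation.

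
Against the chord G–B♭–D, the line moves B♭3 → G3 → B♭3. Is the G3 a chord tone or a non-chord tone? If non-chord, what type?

G minor triad contains G, B♭, D; G is the root, so it is a chord tone.

Chord tone (the root of G minor triad).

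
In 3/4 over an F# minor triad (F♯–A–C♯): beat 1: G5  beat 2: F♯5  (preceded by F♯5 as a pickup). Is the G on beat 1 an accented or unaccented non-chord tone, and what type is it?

The harmony at that moment is F♯ minor triad (F♯, A, C♯); G5 is not a chord tone.
It is approached by step up from F♯5 and left by step down to F♯5.
Step away and step back to the same note — a neighbor tone (upper neighbor).
It falls on the downbeat, so it is accented.

Accented neighbor tone.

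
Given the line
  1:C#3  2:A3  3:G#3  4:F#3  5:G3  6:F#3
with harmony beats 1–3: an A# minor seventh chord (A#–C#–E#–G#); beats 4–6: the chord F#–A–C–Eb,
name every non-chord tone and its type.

A3 (beat 2) — appoggiatura; G3 (beat 5) — neighbor tone.

The harmony at that moment is A# minor seventh chord (A#, C#, E#, G#); A3 is not a chord tone.
It is approached by leap up from C#3 and left by step down to G#3.
Leap in, step out — an appoggiatura.
The harmony at that moment is F# diminished seventh chord (F#, A, C, Eb); G3 is not a chord tone.
It is approached by step up from F#3 and left by step down to F#3.
Step away and step back to the same note — a neighbor tone (upper neighbor).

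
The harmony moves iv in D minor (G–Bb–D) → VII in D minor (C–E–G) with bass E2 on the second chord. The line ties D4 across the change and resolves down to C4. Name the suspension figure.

7–6 suspension.

At the second chord the bass is E2. The suspended D4 lies a seventh above the bass; after resolving down by step to C4, the interval above the bass becomes a sixth.
Suspension figures are named by those two intervals: 7–6.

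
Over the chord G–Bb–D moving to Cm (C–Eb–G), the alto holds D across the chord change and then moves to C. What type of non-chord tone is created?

The harmony at that moment is C minor triad (C, Eb, G); D is not a chord tone.
It is held over (the same pitch as the preceding D) and left by step down to C.
Held over from the previous chord and resolving down by step — a suspension.

D is a suspension.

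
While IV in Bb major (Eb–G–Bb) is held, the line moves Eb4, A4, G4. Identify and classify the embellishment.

The harmony at that moment is Eb major triad (Eb, G, Bb); A4 is not a chord tone.
It is approached by leap up from Eb4 and left by step down to G4.
Leap in, step out — an appoggiatura.

A4 is an appoggiatura.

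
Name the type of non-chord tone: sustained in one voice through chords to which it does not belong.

Approach: none. Departure: none — a single pitch is sustained while the chords change around it, passing through harmonies that do not contain it.
No melodic motion at all; the dissonance is created entirely by the moving harmonies against the stationary note — a pedal tone (pedal point).

Pedal tone.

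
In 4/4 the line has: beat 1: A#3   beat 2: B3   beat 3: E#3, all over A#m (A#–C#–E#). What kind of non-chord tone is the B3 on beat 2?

Escape tone.

The harmony at that moment is A# minor triad (A#, C#, E#); B3 is not a chord tone.
It is approached by step up from A#3 and left by leap down to E#3.
Step in, leap out, on a weak beat — an escape tone.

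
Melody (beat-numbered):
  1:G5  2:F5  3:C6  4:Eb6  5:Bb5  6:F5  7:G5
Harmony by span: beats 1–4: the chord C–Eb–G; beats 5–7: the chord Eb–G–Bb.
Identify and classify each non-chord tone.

The harmony at that moment is C minor triad (C, Eb, G); F5 is not a chord tone.
It is approached by step down from G5 and left by leap up to C6.
Step in, leap out — an escape tone.
The harmony at that moment is Eb major triad (Eb, G, Bb); F5 is not a chord tone.
It is approached by leap down from Bb5 and left by step up to G5.
Leap in, step out — an appoggiatura.

F5 (beat 2) — escape tone; F5 (beat 6) — appoggiatura.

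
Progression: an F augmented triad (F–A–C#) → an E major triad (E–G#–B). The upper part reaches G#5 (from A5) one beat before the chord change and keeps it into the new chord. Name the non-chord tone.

G#5 is an anticipation.

The harmony at that moment is F augmented triad (F, A, C#); G#5 is not a chord tone.
It is approached by step down from A5 and then sustained as the same pitch into the next harmony.
Arriving early and becoming a chord tone when the harmony changes — an anticipation.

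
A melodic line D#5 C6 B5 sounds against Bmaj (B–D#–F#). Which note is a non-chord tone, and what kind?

C6 is an appoggiatura.

The harmony at that moment is B major triad (B, D#, F#); C6 is not a chord tone.
It is approached by leap up from D#5 and left by step down to B5.
Leap in, step out — an appoggiatura.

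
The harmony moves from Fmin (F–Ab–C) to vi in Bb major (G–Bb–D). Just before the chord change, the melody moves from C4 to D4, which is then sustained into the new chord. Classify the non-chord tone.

The harmony at that moment is F minor triad (F, Ab, C); D4 is not a chord tone.
It is approached by step up from C4 and then sustained as the same pitch into the next harmony.
Arriving early and becoming a chord tone when the harmony changes — an anticipation.

D4 is an anticipation.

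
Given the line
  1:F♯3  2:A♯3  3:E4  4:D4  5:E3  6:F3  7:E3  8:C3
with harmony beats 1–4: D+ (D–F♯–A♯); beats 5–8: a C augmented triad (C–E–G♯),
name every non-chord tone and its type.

The harmony at that moment is D augmented triad (D, F♯, A♯); E4 is not a chord tone.
It is approached by leap up from A♯3 and left by step down to D4.
Leap in, step out — an appoggiatura.
The harmony at that moment is C augmented triad (C, E, G♯); F3 is not a chord tone.
It is approached by step up from E3 and left by step down to E3.
Step away and step back to the same note — a neighbor tone (upper neighbor).

E4 (beat 3) — appoggiatura; F3 (beat 6) — neighbor tone.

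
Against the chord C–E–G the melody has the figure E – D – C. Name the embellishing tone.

D is a passing tone.

The harmony at that moment is C major triad (C, E, G); D is not a chord tone.
It is approached by step down from E and left by step down to C.
Step in, step out in the same direction — a passing tone.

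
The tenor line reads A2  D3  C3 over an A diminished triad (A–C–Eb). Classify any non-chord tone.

D3 is an appoggiatura.

The harmony at that moment is A diminished triad (A, C, Eb); D3 is not a chord tone.
It is approached by leap up from A2 and left by step down to C3.
Leap in, step out — an appoggiatura.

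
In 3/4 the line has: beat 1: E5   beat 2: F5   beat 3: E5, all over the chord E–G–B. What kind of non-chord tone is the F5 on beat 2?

Upper neighbor tone.

The harmony at that moment is E minor triad (E, G, B); F5 is not a chord tone.
It is approached by step up from E5 and left by step down to E5.
Step away and step back to the same note — a neighbor tone (upper neighbor).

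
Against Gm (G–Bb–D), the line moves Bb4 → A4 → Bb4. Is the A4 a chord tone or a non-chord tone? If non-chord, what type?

Non-chord tone — a neighbor tone.

The harmony at that moment is G minor triad (G, Bb, D); A4 is not a chord tone.
It is approached by step down from Bb4 and left by step up to Bb4.
Step away and step back to the same note — a neighbor tone (lower neighbor).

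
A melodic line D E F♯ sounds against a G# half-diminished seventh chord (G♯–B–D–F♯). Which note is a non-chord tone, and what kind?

The harmony at that moment is G♯ half-diminished seventh chord (G♯, B, D, F♯); E is not a chord tone.
It is approached by step up from D and left by step up to F♯.
Step in, step out in the same direction — a passing tone.

E is a passing tone.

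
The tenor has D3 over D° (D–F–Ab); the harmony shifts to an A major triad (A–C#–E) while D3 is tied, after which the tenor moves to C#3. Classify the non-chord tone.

The harmony at that moment is A major triad (A, C#, E); D3 is not a chord tone.
It is held over (the same pitch as the preceding D3) and left by step down to C#3.
Held over from the previous chord and resolving down by step — a suspension.

D3 is a suspension.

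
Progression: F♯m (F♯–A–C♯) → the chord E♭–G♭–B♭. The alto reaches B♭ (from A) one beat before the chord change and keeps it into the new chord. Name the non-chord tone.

B♭ is an anticipation.

The harmony at that moment is F♯ minor triad (F♯, A, C♯); B♭ is not a chord tone.
It is approached by step up from A and then sustained as the same pitch into the next harmony.
Arriving early and becoming a chord tone when the harmony changes — an anticipation.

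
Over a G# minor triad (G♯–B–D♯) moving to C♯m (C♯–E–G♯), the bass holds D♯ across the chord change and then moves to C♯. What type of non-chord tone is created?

D♯ is a suspension.

The harmony at that moment is C♯ minor triad (C♯, E, G♯); D♯ is not a chord tone.
It is held over (the same pitch as the preceding D♯) and left by step down to C♯.
Held over from the previous chord and resolving down by step — a suspension.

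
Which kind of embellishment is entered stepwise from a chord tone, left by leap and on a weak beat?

Escape tone.

Approach: by step. Departure: by leap. Metric position: weak.
Step in, leap out, from a weak position — an escape tone (échappée). (It is the mirror image of the appoggiatura, which leaps in and steps out on a strong beat.)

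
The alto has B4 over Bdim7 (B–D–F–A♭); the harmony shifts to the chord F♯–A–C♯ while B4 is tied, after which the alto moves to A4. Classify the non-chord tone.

B4 is a suspension.

The harmony at that moment is F♯ minor triad (F♯, A, C♯); B4 is not a chord tone.
It is held over (the same pitch as the preceding B4) and left by step down to A4.
Held over from the previous chord and resolving down by step — a suspension.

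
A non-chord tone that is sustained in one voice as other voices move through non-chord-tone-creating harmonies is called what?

Approach: none. Departure: none — a single pitch is sustained while the chords change around it, passing through harmonies that do not contain it.
No melodic motion at all; the dissonance is created entirely by the moving harmonies against the stationary note — a pedal tone (pedal point).

Pedal tone.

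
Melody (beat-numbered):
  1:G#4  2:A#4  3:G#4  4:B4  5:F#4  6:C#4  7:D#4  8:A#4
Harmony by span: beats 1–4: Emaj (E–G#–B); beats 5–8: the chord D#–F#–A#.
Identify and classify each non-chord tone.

A#4 (beat 2) — neighbor tone; C#4 (beat 6) — appoggiatura.

The harmony at that moment is E major triad (E, G#, B); A#4 is not a chord tone.
It is approached by step up from G#4 and left by step down to G#4.
Step away and step back to the same note — a neighbor tone (upper neighbor).
The harmony at that moment is D# minor triad (D#, F#, A#); C#4 is not a chord tone.
It is approached by leap down from F#4 and left by step up to D#4.
Leap in, step out — an appoggiatura.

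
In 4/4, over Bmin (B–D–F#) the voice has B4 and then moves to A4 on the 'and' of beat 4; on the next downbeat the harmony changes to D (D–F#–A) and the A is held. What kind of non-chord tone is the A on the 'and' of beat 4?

Anticipation.

The harmony at that moment is B minor triad (B, D, F#); A4 is not a chord tone.
It is approached by step down from B4 and then sustained as the same pitch into the next harmony.
Arriving early and becoming a chord tone when the harmony changes — an anticipation.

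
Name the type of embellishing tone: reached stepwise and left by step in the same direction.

Approach: by step. Departure: by step, continuing in the same direction.
Stepwise on both sides with no change of direction means the note fills in the space between two different chord tones — a passing tone. (Had it turned back to its starting note it would be a neighbor tone instead.)

Passing tone.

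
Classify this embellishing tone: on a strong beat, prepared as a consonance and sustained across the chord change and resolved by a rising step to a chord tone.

Retardation.

Approach: by preparation — the pitch is first a chord tone, then held (tied or repeated) while the harmony changes under it. Departure: up by step. Metric position: strong.
A prepared dissonance that resolves upward by step — a retardation. (The same figure resolving downward would be a suspension.)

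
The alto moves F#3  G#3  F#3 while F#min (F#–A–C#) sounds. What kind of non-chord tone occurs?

The harmony at that moment is F# minor triad (F#, A, C#); G#3 is not a chord tone.
It is approached by step up from F#3 and left by step down to F#3.
Step away and step back to the same note — a neighbor tone (upper neighbor).

G#3 is a neighbor tone.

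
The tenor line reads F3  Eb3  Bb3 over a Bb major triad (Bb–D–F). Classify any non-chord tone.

The harmony at that moment is Bb major triad (Bb, D, F); Eb3 is not a chord tone.
It is approached by step down from F3 and left by leap up to Bb3.
Step in, leap out — an escape tone.

Eb3 is an escape tone.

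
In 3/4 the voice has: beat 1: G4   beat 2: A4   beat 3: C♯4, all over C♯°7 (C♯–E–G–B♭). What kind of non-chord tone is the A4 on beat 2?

Escape tone.

The harmony at that moment is C♯ diminished seventh chord (C♯, E, G, B♭); A4 is not a chord tone.
It is approached by step up from G4 and left by leap down to C♯4.
Step in, leap out, on a weak beat — an escape tone.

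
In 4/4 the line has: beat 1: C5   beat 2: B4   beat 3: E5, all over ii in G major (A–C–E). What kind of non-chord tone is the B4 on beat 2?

Escape tone.

The harmony at that moment is A minor triad (A, C, E); B4 is not a chord tone.
It is approached by step down from C5 and left by leap up to E5.
Step in, leap out, on a weak beat — an escape tone.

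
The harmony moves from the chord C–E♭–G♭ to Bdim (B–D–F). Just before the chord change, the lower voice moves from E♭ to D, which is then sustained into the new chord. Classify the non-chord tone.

D is an anticipation.

The harmony at that moment is C diminished triad (C, E♭, G♭); D is not a chord tone.
It is approached by step down from E♭ and then sustained as the same pitch into the next harmony.
Arriving early and becoming a chord tone when the harmony changes — an anticipation.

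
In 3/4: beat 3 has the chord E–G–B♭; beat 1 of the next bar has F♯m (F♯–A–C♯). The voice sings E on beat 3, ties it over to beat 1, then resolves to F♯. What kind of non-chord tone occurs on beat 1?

Retardation.

The harmony at that moment is F♯ minor triad (F♯, A, C♯); E is not a chord tone.
It is held over (the same pitch as the preceding E) and left by step up to F♯.
Held over from the previous chord and resolving up by step — a retardation.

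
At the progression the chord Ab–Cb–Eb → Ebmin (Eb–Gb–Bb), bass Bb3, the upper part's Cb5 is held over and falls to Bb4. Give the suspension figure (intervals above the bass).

At the second chord the bass is Bb3. The suspended Cb5 lies a ninth above the bass; after resolving down by step to Bb4, the interval above the bass becomes an octave.
Suspension figures are named by those two intervals: 9–8.

9–8 suspension.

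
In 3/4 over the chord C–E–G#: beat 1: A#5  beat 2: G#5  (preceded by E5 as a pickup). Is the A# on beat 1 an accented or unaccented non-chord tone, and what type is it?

The harmony at that moment is C augmented triad (C, E, G#); A#5 is not a chord tone.
It is approached by leap up from E5 and left by step down to G#5.
Leap in, step out — an appoggiatura.
It falls on the downbeat, so it is accented.

Accented appoggiatura.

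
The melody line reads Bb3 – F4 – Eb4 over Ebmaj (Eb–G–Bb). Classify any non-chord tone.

The harmony at that moment is Eb major triad (Eb, G, Bb); F4 is not a chord tone.
It is approached by leap up from Bb3 and left by step down to Eb4.
Leap in, step out — an appoggiatura.

F4 is an appoggiatura.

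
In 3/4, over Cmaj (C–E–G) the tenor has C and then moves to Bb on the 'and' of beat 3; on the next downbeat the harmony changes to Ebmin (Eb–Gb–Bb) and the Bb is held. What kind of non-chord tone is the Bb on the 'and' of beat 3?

The harmony at that moment is C major triad (C, E, G); Bb is not a chord tone.
It is approached by step down from C and then sustained as the same pitch into the next harmony.
Arriving early and becoming a chord tone when the harmony changes — an anticipation.

Anticipation.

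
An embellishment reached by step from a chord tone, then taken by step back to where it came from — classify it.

Neighbor tone.

Approach: by step. Departure: by step in the opposite direction, back to the starting pitch.
Stepwise on both sides but reversing to return to the same chord tone — a neighbor tone. (Had it continued onward in the same direction it would be a passing tone instead.)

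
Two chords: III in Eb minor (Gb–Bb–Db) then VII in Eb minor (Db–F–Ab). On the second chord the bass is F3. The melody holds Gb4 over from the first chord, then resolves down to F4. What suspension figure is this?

At the second chord the bass is F3. The suspended Gb4 lies a ninth above the bass; after resolving down by step to F4, the interval above the bass becomes an octave.
Suspension figures are named by those two intervals: 9–8.

9–8 suspension.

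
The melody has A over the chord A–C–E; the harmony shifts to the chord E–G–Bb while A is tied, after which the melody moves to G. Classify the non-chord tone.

A is a suspension.

The harmony at that moment is E diminished triad (E, G, Bb); A is not a chord tone.
It is held over (the same pitch as the preceding A) and left by step down to G.
Held over from the previous chord and resolving down by step — a suspension.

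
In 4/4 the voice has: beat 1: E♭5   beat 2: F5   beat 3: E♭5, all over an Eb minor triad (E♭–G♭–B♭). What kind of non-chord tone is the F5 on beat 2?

The harmony at that moment is E♭ minor triad (E♭, G♭, B♭); F5 is not a chord tone.
It is approached by step up from E♭5 and left by step down to E♭5.
Step away and step back to the same note — a neighbor tone (upper neighbor).

Upper neighbor tone.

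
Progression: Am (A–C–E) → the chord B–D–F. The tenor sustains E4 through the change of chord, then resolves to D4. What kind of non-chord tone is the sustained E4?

E4 is a suspension.

The harmony at that moment is B diminished triad (B, D, F); E4 is not a chord tone.
It is held over (the same pitch as the preceding E4) and left by step down to D4.
Held over from the previous chord and resolving down by step — a suspension.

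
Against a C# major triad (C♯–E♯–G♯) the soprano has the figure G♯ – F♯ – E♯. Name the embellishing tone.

The harmony at that moment is C♯ major triad (C♯, E♯, G♯); F♯ is not a chord tone.
It is approached by step down from G♯ and left by step down to E♯.
Step in, step out in the same direction — a passing tone.

F♯ is a passing tone.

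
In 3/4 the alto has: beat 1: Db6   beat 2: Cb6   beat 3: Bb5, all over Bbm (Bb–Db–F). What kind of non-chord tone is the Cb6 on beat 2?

The harmony at that moment is Bb minor triad (Bb, Db, F); Cb6 is not a chord tone.
It is approached by step down from Db6 and left by step down to Bb5.
Step in, step out in the same direction — a passing tone.

Passing tone.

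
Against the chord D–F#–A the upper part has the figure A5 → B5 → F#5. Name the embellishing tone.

B5 is an escape tone.

The harmony at that moment is D major triad (D, F#, A); B5 is not a chord tone.
It is approached by step up from A5 and left by leap down to F#5.
Step in, leap out — an escape tone.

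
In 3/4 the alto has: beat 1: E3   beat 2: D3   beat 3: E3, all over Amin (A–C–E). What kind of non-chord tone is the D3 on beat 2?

The harmony at that moment is A minor triad (A, C, E); D3 is not a chord tone.
It is approached by step down from E3 and left by step up to E3.
Step away and step back to the same note — a neighbor tone (lower neighbor).

Lower neighbor tone.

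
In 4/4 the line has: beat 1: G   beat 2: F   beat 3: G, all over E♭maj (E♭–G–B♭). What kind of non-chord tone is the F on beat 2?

The harmony at that moment is E♭ major triad (E♭, G, B♭); F is not a chord tone.
It is approached by step down from G and left by step up to G.
Step away and step back to the same note — a neighbor tone (lower neighbor).

Lower neighbor tone.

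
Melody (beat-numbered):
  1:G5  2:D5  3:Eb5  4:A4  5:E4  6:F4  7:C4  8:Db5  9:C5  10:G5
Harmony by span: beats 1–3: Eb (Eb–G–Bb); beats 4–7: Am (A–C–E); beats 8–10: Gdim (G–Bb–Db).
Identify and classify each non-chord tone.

D5 (beat 2) — appoggiatura; F4 (beat 6) — escape tone; C5 (beat 9) — escape tone.

The harmony at that moment is Eb major triad (Eb, G, Bb); D5 is not a chord tone.
It is approached by leap down from G5 and left by step up to Eb5.
Leap in, step out — an appoggiatura.
The harmony at that moment is A minor triad (A, C, E); F4 is not a chord tone.
It is approached by step up from E4 and left by leap down to C4.
Step in, leap out — an escape tone.
The harmony at that moment is G diminished triad (G, Bb, Db); C5 is not a chord tone.
It is approached by step down from Db5 and left by leap up to G5.
Step in, leap out — an escape tone.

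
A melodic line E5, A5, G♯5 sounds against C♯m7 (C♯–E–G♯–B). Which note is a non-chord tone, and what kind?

The harmony at that moment is C♯ minor seventh chord (C♯, E, G♯, B); A5 is not a chord tone.
It is approached by leap up from E5 and left by step down to G♯5.
Leap in, step out — an appoggiatura.

A5 is an appoggiatura.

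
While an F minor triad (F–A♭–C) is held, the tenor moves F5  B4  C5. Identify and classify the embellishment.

B4 is an appoggiatura.

The harmony at that moment is F minor triad (F, A♭, C); B4 is not a chord tone.
It is approached by leap down from F5 and left by step up to C5.
Leap in, step out — an appoggiatura.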